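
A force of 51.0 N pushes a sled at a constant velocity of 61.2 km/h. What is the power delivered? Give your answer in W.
Convert to SI: F = 51.0 N, v = 17.0 m/s
P = Fv = (51.0)(17.0) = 867.0 W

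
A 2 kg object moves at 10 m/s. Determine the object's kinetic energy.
KE = ½mv² = ½(2)(10)² = 100.0 J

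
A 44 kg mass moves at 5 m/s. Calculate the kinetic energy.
KE = ½mv² = ½(44)(5)² = 550.0 J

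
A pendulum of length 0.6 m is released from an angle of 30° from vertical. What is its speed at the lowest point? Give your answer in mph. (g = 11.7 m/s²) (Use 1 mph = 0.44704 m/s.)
h = L(1 − cosθ) = 0.6(1 − cos30°) = 0.0803848 m
v = √(2gh) = √(2·11.7·0.0803848) = 1.3715 m/s = 3.068 mph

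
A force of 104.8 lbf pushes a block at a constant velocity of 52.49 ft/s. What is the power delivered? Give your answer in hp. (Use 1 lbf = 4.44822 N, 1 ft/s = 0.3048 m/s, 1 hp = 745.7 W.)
Convert to SI: F = 466.173 N, v = 15.999 m/s
P = Fv = (466.173)(15.999) = 7458.29 W = 10.0 hp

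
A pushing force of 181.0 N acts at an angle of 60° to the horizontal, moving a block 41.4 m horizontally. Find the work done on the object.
W = F·d·cosθ = (181.0)(41.4)cos(60°) = 3747 J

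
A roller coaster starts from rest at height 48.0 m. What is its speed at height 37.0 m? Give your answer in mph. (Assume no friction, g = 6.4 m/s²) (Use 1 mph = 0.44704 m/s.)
mgh₁ = mgh₂ + ½mv² ⇒ v = √(2g(h₁−h₂)) = √(2·6.4·11.0) = 11.8659 m/s = 26.54 mph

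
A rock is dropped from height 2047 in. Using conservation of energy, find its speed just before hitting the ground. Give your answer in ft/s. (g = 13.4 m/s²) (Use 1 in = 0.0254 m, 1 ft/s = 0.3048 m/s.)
Convert to SI: h = 51.9938 m
mgh = ½mv² ⇒ v = √(2gh) = √(2·13.4·51.9938) = 37.3287 m/s = 122.5 ft/s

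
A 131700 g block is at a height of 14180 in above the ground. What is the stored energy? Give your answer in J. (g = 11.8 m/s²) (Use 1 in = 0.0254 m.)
Convert to SI: m = 131.7 kg, h = 360.172 m
PE = mgh = (131.7)(11.8)(360.172) = 559700 J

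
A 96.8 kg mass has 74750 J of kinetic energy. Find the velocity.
v = √(2·KE/m) = √(2·74750/96.8) = 39.3 m/s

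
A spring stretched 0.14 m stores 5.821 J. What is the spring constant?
k = 2·PE/x² = 2·5.821/(0.14)² = 594.0 N/m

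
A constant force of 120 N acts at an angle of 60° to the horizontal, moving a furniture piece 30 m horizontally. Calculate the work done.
W = F·d·cosθ = (120)(30)cos(60°) = 1800 J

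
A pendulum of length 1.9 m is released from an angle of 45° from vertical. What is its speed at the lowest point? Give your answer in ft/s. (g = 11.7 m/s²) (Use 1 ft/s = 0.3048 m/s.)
h = L(1 − cosθ) = 1.9(1 − cos45°) = 0.556497 m
v = √(2gh) = √(2·11.7·0.556497) = 3.60861 m/s = 11.84 ft/s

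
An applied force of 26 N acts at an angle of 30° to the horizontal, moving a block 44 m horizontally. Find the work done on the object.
W = F·d·cosθ = (26)(44)cos(30°) = 990.7 J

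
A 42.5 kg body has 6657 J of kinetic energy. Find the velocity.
v = √(2·KE/m) = √(2·6657/42.5) = 17.7 m/s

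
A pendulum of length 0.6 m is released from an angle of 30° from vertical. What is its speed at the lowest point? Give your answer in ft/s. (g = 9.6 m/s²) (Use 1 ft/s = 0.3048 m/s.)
h = L(1 − cosθ) = 0.6(1 − cos30°) = 0.0803848 m
v = √(2gh) = √(2·9.6·0.0803848) = 1.24233 m/s = 4.076 ft/s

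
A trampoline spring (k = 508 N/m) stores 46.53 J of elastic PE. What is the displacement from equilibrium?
x = √(2·PE/k) = √(2·46.53/508) = 0.428 m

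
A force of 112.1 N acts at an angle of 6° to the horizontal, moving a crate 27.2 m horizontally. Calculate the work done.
W = F·d·cosθ = (112.1)(27.2)cos(6°) = 3032 J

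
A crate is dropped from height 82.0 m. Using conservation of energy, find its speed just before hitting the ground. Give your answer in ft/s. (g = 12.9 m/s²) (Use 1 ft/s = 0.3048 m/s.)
mgh = ½mv² ⇒ v = √(2gh) = √(2·12.9·82.0) = 45.9957 m/s = 150.9 ft/s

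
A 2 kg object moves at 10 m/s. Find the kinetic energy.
KE = ½mv² = ½(2)(10)² = 100.0 J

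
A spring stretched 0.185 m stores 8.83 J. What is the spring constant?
k = 2·PE/x² = 2·8.83/(0.185)² = 516.0 N/m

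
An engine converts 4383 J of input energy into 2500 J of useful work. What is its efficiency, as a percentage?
η = W_out/W_in = 2500/4383 = 57.04%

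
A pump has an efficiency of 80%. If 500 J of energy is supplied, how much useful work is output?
W_out = η·W_in = 0.8·500 = 400.0 J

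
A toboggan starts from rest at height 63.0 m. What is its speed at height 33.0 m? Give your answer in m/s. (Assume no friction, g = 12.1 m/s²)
mgh₁ = mgh₂ + ½mv² ⇒ v = √(2g(h₁−h₂)) = √(2·12.1·30.0) = 26.94 m/s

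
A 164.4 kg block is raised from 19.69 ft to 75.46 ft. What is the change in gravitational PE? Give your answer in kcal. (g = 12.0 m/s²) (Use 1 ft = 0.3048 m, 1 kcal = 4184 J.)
Convert to SI: m = 164.4 kg, Δh = 16.9987 m
ΔPE = mgΔh = (164.4)(12.0)(16.9987) = 33535.0 J = 8.015 kcal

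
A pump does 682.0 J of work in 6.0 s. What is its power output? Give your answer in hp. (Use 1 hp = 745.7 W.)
P = W/t = 682.0/6.0 = 113.667 W = 0.1524 hp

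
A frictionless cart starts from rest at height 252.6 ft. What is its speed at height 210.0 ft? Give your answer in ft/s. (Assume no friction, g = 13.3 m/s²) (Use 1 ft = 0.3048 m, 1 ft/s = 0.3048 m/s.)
Convert to SI: h₁−h₂ = 12.9845 m
mgh₁ = mgh₂ + ½mv² ⇒ v = √(2g(h₁−h₂)) = √(2·13.3·12.9845) = 18.5846 m/s = 60.97 ft/s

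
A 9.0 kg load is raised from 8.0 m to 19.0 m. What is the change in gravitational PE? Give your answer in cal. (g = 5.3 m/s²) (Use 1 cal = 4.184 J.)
ΔPE = mgΔh = (9.0)(5.3)(11.0) = 524.7 J = 125.4 cal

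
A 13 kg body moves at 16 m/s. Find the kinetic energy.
KE = ½mv² = ½(13)(16)² = 1664.0 J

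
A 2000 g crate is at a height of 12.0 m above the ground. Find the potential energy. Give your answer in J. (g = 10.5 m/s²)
Convert to SI: m = 2.0 kg, h = 12.0 m
PE = mgh = (2.0)(10.5)(12.0) = 252.0 J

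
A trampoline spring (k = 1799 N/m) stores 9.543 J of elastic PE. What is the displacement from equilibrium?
x = √(2·PE/k) = √(2·9.543/1799) = 0.103 m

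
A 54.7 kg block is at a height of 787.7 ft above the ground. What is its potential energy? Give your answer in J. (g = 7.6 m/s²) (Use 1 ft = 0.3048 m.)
Convert to SI: m = 54.7 kg, h = 240.091 m
PE = mgh = (54.7)(7.6)(240.091) = 99810 J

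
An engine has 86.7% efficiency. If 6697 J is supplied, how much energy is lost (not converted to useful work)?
W_lost = W_in(1 − η) = 6697·(1 − 0.867) = 890.7 J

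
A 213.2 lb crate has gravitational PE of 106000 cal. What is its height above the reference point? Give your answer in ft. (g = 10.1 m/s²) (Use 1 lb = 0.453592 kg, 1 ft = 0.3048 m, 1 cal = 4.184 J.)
Convert to SI: m = 96.7058 kg, PE = 443504 J
h = PE/(mg) = 443504/(96.7058·10.1) = 454.071 m = 1490 ft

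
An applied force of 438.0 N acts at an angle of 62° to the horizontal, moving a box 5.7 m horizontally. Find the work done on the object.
W = F·d·cosθ = (438.0)(5.7)cos(62°) = 1172 J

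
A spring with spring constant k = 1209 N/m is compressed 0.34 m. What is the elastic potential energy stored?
PE = ½kx² = ½(1209)(0.34)² = 69.88 J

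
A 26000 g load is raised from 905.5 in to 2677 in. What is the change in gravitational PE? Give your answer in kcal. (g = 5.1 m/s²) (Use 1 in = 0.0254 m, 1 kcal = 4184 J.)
Convert to SI: m = 26.0 kg, Δh = 44.9961 m
ΔPE = mgΔh = (26.0)(5.1)(44.9961) = 5966.48 J = 1.426 kcal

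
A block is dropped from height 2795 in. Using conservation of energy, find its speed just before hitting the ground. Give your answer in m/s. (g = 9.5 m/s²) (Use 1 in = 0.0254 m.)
Convert to SI: h = 70.993 m
mgh = ½mv² ⇒ v = √(2gh) = √(2·9.5·70.993) = 36.73 m/s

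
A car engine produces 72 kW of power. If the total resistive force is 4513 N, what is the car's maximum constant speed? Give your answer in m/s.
P = Fv ⇒ v = P/F = 72000 W/4513.0 N = 15.95 m/s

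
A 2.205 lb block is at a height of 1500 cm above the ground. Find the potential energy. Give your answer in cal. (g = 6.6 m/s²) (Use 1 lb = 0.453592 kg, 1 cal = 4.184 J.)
Convert to SI: m = 1.00017 kg, h = 15.0 m
PE = mgh = (1.00017)(6.6)(15.0) = 99.0169 J = 23.67 cal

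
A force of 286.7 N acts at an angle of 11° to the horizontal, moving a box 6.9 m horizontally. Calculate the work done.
W = F·d·cosθ = (286.7)(6.9)cos(11°) = 1942 J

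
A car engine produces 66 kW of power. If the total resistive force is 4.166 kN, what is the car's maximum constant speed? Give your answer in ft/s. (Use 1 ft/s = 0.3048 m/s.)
Convert to SI: F = 4166.0 N
P = Fv ⇒ v = P/F = 66000 W/4166.0 N = 15.8425 m/s = 51.98 ft/s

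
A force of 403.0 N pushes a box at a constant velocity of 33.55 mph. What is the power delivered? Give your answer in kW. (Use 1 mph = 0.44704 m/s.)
Convert to SI: F = 403.0 N, v = 14.9982 m/s
P = Fv = (403.0)(14.9982) = 6044.27 W = 6.044 kW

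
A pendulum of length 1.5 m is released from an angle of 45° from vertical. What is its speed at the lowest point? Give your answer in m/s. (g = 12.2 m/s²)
h = L(1 − cosθ) = 1.5(1 − cos45°) = 0.43934 m
v = √(2gh) = √(2·12.2·0.43934) = 3.274 m/s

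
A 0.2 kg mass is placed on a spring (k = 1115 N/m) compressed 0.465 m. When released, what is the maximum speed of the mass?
½kx² = ½mv² ⇒ v = x√(k/m) = (0.465)√(1115/0.2) = 34.72 m/s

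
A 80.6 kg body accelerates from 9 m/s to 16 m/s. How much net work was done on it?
W = ΔKE = ½m(v₂² − v₁²) = ½(80.6)(16² − 9²) = 7052.5 J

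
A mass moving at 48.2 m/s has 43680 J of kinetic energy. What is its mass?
m = 2·KE/v² = 2·43680/(48.2)² = 37.6 kg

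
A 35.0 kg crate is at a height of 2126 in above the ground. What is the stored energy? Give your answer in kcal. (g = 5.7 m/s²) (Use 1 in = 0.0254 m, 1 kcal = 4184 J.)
Convert to SI: m = 35.0 kg, h = 54.0004 m
PE = mgh = (35.0)(5.7)(54.0004) = 10773.1 J = 2.575 kcal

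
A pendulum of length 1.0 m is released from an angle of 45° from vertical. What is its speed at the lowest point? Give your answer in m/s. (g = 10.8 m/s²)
h = L(1 − cosθ) = 1.0(1 − cos45°) = 0.292893 m
v = √(2gh) = √(2·10.8·0.292893) = 2.515 m/s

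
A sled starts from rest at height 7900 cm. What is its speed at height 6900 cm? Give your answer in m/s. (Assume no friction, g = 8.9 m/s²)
Convert to SI: h₁−h₂ = 10.0 m
mgh₁ = mgh₂ + ½mv² ⇒ v = √(2g(h₁−h₂)) = √(2·8.9·10.0) = 13.34 m/s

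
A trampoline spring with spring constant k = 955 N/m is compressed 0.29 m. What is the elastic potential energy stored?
PE = ½kx² = ½(955)(0.29)² = 40.16 J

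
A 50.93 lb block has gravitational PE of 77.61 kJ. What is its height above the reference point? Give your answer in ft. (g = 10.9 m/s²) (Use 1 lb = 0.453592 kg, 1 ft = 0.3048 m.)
Convert to SI: m = 23.1014 kg, PE = 77610.0 J
h = PE/(mg) = 77610.0/(23.1014·10.9) = 308.214 m = 1011 ft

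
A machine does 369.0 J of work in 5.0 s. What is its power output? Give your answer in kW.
P = W/t = 369.0/5.0 = 73.8 W = 0.0738 kW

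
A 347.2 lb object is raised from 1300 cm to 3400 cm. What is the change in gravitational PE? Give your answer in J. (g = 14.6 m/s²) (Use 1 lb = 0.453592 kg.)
Convert to SI: m = 157.487 kg, Δh = 21.0 m
ΔPE = mgΔh = (157.487)(14.6)(21.0) = 48290 J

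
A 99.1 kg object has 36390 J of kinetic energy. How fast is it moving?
v = √(2·KE/m) = √(2·36390/99.1) = 27.1 m/s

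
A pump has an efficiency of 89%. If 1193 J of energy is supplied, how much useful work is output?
W_out = η·W_in = 0.89·1193 = 1061.77 J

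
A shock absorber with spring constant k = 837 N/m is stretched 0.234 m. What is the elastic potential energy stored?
PE = ½kx² = ½(837)(0.234)² = 22.92 J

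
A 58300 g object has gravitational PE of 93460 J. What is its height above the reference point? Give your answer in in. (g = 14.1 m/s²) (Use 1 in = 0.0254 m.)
Convert to SI: m = 58.3 kg, PE = 93460.0 J
h = PE/(mg) = 93460.0/(58.3·14.1) = 113.694 m = 4476 in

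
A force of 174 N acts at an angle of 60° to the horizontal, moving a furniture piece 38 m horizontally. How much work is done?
W = F·d·cosθ = (174)(38)cos(60°) = 3306 J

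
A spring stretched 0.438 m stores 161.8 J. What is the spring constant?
k = 2·PE/x² = 2·161.8/(0.438)² = 1687 N/m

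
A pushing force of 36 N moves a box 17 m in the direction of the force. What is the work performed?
W = F·d = (36)(17) = 612.0 J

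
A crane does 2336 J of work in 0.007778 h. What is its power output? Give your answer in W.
Convert to SI: W = 2336.0 J, t = 28.0008 s
P = W/t = 2336.0/28.0008 = 83.43 W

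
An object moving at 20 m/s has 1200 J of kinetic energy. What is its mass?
m = 2·KE/v² = 2·1200/(20)² = 6.0 kg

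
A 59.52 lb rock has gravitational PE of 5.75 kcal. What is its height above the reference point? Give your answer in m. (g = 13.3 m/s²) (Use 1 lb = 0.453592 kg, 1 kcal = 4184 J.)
Convert to SI: m = 26.9978 kg, PE = 24058.0 J
h = PE/(mg) = 24058.0/(26.9978·13.3) = 67.0 m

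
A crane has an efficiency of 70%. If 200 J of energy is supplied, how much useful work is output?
W_out = η·W_in = 0.7·200 = 140.0 J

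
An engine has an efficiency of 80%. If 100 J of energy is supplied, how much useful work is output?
W_out = η·W_in = 0.8·100 = 80.0 J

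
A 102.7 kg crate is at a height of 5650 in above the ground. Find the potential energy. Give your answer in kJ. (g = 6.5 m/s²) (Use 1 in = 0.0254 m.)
Convert to SI: m = 102.7 kg, h = 143.51 m
PE = mgh = (102.7)(6.5)(143.51) = 95800.1 J = 95.8 kJ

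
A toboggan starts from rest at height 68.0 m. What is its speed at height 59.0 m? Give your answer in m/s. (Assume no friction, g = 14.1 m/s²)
mgh₁ = mgh₂ + ½mv² ⇒ v = √(2g(h₁−h₂)) = √(2·14.1·9.0) = 15.93 m/s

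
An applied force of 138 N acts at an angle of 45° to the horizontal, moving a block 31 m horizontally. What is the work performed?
W = F·d·cosθ = (138)(31)cos(45°) = 3025 J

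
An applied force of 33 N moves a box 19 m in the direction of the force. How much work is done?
W = F·d = (33)(19) = 627.0 J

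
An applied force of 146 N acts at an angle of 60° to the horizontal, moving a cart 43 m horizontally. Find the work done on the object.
W = F·d·cosθ = (146)(43)cos(60°) = 3139 J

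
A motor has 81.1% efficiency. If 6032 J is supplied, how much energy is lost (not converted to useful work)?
W_lost = W_in(1 − η) = 6032·(1 − 0.811) = 1140 J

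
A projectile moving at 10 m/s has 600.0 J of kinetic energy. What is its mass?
m = 2·KE/v² = 2·600.0/(10)² = 12.0 kg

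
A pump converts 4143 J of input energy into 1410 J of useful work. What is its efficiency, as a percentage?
η = W_out/W_in = 1410/4143 = 34.03%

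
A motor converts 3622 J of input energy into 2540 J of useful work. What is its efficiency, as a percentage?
η = W_out/W_in = 2540/3622 = 70.13%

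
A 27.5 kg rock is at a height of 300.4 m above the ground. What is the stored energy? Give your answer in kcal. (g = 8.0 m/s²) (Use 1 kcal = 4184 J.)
PE = mgh = (27.5)(8.0)(300.4) = 66088.0 J = 15.8 kcal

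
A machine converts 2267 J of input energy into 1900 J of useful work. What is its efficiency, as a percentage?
η = W_out/W_in = 1900/2267 = 83.81%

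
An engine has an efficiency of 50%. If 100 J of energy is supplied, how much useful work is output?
W_out = η·W_in = 0.5·100 = 50.0 J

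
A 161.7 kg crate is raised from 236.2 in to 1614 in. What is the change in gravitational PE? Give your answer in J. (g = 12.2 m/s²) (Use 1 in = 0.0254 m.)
Convert to SI: m = 161.7 kg, Δh = 34.9961 m
ΔPE = mgΔh = (161.7)(12.2)(34.9961) = 69040 J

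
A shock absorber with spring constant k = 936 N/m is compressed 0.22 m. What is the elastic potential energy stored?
PE = ½kx² = ½(936)(0.22)² = 22.65 J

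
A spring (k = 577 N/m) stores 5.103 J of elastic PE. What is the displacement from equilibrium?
x = √(2·PE/k) = √(2·5.103/577) = 0.133 m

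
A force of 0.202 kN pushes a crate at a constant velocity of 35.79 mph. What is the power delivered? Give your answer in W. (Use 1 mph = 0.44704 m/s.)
Convert to SI: F = 202.0 N, v = 15.9996 m/s
P = Fv = (202.0)(15.9996) = 3232 W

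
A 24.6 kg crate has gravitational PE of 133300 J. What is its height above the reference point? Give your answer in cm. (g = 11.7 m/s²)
h = PE/(mg) = 133300/(24.6·11.7) = 463.137 m = 46310 cm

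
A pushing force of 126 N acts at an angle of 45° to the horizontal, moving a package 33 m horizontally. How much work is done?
W = F·d·cosθ = (126)(33)cos(45°) = 2940 J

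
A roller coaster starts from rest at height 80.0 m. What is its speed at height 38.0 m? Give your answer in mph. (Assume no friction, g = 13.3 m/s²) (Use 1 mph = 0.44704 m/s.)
mgh₁ = mgh₂ + ½mv² ⇒ v = √(2g(h₁−h₂)) = √(2·13.3·42.0) = 33.4245 m/s = 74.77 mph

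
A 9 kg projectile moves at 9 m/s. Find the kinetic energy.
KE = ½mv² = ½(9)(9)² = 364.5 J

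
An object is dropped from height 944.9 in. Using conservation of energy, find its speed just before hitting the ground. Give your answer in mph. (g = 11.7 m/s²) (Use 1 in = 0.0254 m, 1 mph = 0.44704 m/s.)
Convert to SI: h = 24.0005 m
mgh = ½mv² ⇒ v = √(2gh) = √(2·11.7·24.0005) = 23.6983 m/s = 53.01 mph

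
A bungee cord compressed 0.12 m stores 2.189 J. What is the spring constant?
k = 2·PE/x² = 2·2.189/(0.12)² = 304.0 N/m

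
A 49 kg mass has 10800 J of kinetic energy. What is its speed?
v = √(2·KE/m) = √(2·10800/49) = 21.0 m/s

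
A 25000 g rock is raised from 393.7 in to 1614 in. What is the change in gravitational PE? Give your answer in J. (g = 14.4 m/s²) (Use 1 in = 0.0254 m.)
Convert to SI: m = 25.0 kg, Δh = 30.9956 m
ΔPE = mgΔh = (25.0)(14.4)(30.9956) = 11160 J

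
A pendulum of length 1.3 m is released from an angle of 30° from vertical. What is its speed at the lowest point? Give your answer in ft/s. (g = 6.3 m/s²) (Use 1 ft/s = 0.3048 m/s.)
h = L(1 − cosθ) = 1.3(1 − cos30°) = 0.174167 m
v = √(2gh) = √(2·6.3·0.174167) = 1.48139 m/s = 4.86 ft/s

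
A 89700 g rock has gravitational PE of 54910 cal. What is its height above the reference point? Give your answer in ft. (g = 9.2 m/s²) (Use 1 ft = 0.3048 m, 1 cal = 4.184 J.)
Convert to SI: m = 89.7 kg, PE = 229743 J
h = PE/(mg) = 229743/(89.7·9.2) = 278.396 m = 913.4 ft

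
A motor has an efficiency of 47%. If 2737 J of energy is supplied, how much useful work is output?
W_out = η·W_in = 0.47·2737 = 1286.39 J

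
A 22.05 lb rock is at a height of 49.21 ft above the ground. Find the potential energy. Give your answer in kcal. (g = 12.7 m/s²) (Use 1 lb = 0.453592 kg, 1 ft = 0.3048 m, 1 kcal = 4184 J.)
Convert to SI: m = 10.0017 kg, h = 14.9992 m
PE = mgh = (10.0017)(12.7)(14.9992) = 1905.22 J = 0.4554 kcal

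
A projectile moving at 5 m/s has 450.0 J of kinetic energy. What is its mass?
m = 2·KE/v² = 2·450.0/(5)² = 36.0 kg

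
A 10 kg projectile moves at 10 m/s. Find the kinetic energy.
KE = ½mv² = ½(10)(10)² = 500.0 J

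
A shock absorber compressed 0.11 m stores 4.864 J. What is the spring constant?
k = 2·PE/x² = 2·4.864/(0.11)² = 804.0 N/m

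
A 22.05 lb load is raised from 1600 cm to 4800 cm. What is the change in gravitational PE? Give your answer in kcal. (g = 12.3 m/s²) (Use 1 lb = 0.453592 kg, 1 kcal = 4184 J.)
Convert to SI: m = 10.0017 kg, Δh = 32.0 m
ΔPE = mgΔh = (10.0017)(12.3)(32.0) = 3936.67 J = 0.9409 kcal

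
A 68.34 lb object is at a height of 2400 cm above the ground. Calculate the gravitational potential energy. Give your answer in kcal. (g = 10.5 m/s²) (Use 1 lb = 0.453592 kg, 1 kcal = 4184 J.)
Convert to SI: m = 30.9985 kg, h = 24.0 m
PE = mgh = (30.9985)(10.5)(24.0) = 7811.62 J = 1.867 kcal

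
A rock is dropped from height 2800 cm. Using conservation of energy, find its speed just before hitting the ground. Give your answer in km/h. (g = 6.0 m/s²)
Convert to SI: h = 28.0 m
mgh = ½mv² ⇒ v = √(2gh) = √(2·6.0·28.0) = 18.3303 m/s = 65.99 km/h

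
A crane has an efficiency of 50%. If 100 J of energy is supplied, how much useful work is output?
W_out = η·W_in = 0.5·100 = 50.0 J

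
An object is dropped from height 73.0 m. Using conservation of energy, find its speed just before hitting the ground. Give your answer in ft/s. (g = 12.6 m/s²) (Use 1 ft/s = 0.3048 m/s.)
mgh = ½mv² ⇒ v = √(2gh) = √(2·12.6·73.0) = 42.8906 m/s = 140.7 ft/s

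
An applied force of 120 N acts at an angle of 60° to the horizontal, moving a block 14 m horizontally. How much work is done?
W = F·d·cosθ = (120)(14)cos(60°) = 840.0 J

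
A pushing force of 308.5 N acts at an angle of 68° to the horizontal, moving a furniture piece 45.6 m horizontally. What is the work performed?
W = F·d·cosθ = (308.5)(45.6)cos(68°) = 5270 J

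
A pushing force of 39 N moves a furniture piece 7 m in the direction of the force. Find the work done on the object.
W = F·d = (39)(7) = 273.0 J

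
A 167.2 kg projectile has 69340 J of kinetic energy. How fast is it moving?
v = √(2·KE/m) = √(2·69340/167.2) = 28.8 m/s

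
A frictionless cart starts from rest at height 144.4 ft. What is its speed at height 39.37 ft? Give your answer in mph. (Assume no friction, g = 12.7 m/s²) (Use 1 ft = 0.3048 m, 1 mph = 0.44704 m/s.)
Convert to SI: h₁−h₂ = 32.0131 m
mgh₁ = mgh₂ + ½mv² ⇒ v = √(2g(h₁−h₂)) = √(2·12.7·32.0131) = 28.5155 m/s = 63.79 mph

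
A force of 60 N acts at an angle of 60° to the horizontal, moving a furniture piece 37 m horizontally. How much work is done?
W = F·d·cosθ = (60)(37)cos(60°) = 1110 J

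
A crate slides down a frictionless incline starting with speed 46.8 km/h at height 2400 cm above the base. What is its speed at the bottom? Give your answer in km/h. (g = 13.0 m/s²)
Convert to SI: v₀ = 13.0 m/s, h = 24.0 m
½mv₀² + mgh = ½mv² ⇒ v = √(v₀² + 2gh) = √(13.0² + 2·13.0·24.0) = 28.1603 m/s = 101.4 km/h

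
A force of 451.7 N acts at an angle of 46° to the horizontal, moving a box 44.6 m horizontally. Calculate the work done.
W = F·d·cosθ = (451.7)(44.6)cos(46°) = 13990 J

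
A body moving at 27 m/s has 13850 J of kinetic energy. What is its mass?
m = 2·KE/v² = 2·13850/(27)² = 38.0 kg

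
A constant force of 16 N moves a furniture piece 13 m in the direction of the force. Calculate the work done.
W = F·d = (16)(13) = 208.0 J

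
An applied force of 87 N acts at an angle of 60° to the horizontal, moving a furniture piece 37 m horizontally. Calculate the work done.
W = F·d·cosθ = (87)(37)cos(60°) = 1610 J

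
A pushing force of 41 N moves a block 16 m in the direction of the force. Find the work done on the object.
W = F·d = (41)(16) = 656.0 J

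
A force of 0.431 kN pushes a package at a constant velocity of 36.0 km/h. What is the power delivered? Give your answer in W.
Convert to SI: F = 431.0 N, v = 10.0 m/s
P = Fv = (431.0)(10.0) = 4310 W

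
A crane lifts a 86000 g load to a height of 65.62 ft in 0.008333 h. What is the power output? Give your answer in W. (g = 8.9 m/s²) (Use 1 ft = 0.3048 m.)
Convert to SI: m = 86.0 kg, h = 20.001 m, t = 29.9988 s
P = mgh/t = (86.0)(8.9)(20.001)/29.9988 = 510.3 W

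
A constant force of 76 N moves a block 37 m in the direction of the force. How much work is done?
W = F·d = (76)(37) = 2812 J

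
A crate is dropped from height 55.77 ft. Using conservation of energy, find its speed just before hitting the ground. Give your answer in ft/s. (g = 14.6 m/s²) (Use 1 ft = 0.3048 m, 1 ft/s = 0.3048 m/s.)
Convert to SI: h = 16.9987 m
mgh = ½mv² ⇒ v = √(2gh) = √(2·14.6·16.9987) = 22.2792 m/s = 73.09 ft/s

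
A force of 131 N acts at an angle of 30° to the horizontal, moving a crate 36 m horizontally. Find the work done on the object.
W = F·d·cosθ = (131)(36)cos(30°) = 4084 J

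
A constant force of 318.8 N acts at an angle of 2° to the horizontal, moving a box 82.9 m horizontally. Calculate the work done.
W = F·d·cosθ = (318.8)(82.9)cos(2°) = 26410 J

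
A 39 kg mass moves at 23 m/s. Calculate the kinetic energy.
KE = ½mv² = ½(39)(23)² = 10315.5 J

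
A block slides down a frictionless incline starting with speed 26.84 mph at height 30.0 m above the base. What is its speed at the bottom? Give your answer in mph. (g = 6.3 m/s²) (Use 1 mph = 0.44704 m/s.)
Convert to SI: v₀ = 11.9986 m/s, h = 30.0 m
½mv₀² + mgh = ½mv² ⇒ v = √(v₀² + 2gh) = √(11.9986² + 2·6.3·30.0) = 22.8466 m/s = 51.11 mph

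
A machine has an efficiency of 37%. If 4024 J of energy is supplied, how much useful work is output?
W_out = η·W_in = 0.37·4024 = 1488.88 J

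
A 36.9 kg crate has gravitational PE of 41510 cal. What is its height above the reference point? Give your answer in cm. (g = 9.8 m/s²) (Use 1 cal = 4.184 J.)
Convert to SI: m = 36.9 kg, PE = 173678 J
h = PE/(mg) = 173678/(36.9·9.8) = 480.277 m = 48030 cm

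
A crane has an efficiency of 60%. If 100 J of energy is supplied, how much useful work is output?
W_out = η·W_in = 0.6·100 = 60.0 J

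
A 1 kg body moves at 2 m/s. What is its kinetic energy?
KE = ½mv² = ½(1)(2)² = 2.0 J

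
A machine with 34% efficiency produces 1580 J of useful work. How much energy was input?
W_in = W_out/η = 1580/0.34 = 4647 J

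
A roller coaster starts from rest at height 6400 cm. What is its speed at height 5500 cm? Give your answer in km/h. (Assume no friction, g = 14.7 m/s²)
Convert to SI: h₁−h₂ = 9.0 m
mgh₁ = mgh₂ + ½mv² ⇒ v = √(2g(h₁−h₂)) = √(2·14.7·9.0) = 16.2665 m/s = 58.56 km/h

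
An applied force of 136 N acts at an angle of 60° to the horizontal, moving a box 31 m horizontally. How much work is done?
W = F·d·cosθ = (136)(31)cos(60°) = 2108 J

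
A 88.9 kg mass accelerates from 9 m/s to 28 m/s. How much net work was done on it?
W = ΔKE = ½m(v₂² − v₁²) = ½(88.9)(28² − 9²) = 31248.35 J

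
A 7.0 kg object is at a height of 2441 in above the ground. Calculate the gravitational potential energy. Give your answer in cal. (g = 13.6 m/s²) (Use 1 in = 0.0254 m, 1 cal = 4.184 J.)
Convert to SI: m = 7.0 kg, h = 62.0014 m
PE = mgh = (7.0)(13.6)(62.0014) = 5902.53 J = 1411 cal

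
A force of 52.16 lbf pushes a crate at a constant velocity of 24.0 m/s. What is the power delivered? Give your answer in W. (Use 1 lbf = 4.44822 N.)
Convert to SI: F = 232.019 N, v = 24.0 m/s
P = Fv = (232.019)(24.0) = 5568 W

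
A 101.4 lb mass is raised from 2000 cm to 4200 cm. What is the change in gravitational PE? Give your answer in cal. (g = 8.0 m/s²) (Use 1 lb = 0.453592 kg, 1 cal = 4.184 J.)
Convert to SI: m = 45.9942 kg, Δh = 22.0 m
ΔPE = mgΔh = (45.9942)(8.0)(22.0) = 8094.98 J = 1935 cal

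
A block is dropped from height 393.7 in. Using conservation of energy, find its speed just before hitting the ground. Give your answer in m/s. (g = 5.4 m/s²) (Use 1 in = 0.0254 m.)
Convert to SI: h = 9.99998 m
mgh = ½mv² ⇒ v = √(2gh) = √(2·5.4·9.99998) = 10.39 m/s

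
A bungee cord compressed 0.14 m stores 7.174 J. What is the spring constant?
k = 2·PE/x² = 2·7.174/(0.14)² = 732.0 N/m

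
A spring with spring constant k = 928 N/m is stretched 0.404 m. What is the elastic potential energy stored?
PE = ½kx² = ½(928)(0.404)² = 75.73 J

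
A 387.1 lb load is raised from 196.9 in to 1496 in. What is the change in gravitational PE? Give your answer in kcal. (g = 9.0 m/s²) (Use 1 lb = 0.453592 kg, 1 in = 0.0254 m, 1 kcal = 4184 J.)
Convert to SI: m = 175.585 kg, Δh = 32.9971 m
ΔPE = mgΔh = (175.585)(9.0)(32.9971) = 52144.4 J = 12.46 kcal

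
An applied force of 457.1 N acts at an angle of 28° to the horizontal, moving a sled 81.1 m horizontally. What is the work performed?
W = F·d·cosθ = (457.1)(81.1)cos(28°) = 32730 J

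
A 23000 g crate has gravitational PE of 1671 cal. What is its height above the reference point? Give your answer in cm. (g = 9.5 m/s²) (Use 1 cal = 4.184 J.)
Convert to SI: m = 23.0 kg, PE = 6991.46 J
h = PE/(mg) = 6991.46/(23.0·9.5) = 31.9975 m = 3200 cm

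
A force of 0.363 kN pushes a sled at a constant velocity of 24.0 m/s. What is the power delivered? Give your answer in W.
Convert to SI: F = 363.0 N, v = 24.0 m/s
P = Fv = (363.0)(24.0) = 8712 W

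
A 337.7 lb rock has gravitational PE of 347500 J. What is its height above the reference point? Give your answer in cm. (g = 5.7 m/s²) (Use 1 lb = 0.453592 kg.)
Convert to SI: m = 153.178 kg, PE = 347500 J
h = PE/(mg) = 347500/(153.178·5.7) = 398.0 m = 39800 cm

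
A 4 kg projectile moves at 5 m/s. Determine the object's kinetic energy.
KE = ½mv² = ½(4)(5)² = 50.0 J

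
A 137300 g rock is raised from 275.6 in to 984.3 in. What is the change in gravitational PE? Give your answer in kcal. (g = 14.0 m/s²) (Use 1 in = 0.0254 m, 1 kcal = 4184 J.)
Convert to SI: m = 137.3 kg, Δh = 18.001 m
ΔPE = mgΔh = (137.3)(14.0)(18.001) = 34601.5 J = 8.27 kcal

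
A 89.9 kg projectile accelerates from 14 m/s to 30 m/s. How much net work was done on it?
W = ΔKE = ½m(v₂² − v₁²) = ½(89.9)(30² − 14²) = 31644.8 J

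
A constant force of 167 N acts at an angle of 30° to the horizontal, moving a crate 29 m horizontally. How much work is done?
W = F·d·cosθ = (167)(29)cos(30°) = 4194 J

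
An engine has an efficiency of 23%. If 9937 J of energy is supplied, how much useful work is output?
W_out = η·W_in = 0.23·9937 = 2285.51 J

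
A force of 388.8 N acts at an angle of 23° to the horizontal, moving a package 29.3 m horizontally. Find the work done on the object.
W = F·d·cosθ = (388.8)(29.3)cos(23°) = 10490 J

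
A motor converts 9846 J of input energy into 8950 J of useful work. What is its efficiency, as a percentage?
η = W_out/W_in = 8950/9846 = 90.9%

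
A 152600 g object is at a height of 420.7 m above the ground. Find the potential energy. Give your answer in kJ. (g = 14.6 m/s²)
Convert to SI: m = 152.6 kg, h = 420.7 m
PE = mgh = (152.6)(14.6)(420.7) = 937303 J = 937.3 kJ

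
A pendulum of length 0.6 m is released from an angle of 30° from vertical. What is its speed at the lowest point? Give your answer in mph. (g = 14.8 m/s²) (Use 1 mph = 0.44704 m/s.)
h = L(1 − cosθ) = 0.6(1 − cos30°) = 0.0803848 m
v = √(2gh) = √(2·14.8·0.0803848) = 1.54253 m/s = 3.451 mph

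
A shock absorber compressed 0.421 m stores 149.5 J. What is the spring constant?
k = 2·PE/x² = 2·149.5/(0.421)² = 1687 N/m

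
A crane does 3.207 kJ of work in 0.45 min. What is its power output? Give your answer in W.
Convert to SI: W = 3207.0 J, t = 27.0 s
P = W/t = 3207.0/27.0 = 118.8 W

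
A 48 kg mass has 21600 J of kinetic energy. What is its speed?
v = √(2·KE/m) = √(2·21600/48) = 30.0 m/s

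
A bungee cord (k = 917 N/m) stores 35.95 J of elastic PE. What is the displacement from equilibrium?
x = √(2·PE/k) = √(2·35.95/917) = 0.28 m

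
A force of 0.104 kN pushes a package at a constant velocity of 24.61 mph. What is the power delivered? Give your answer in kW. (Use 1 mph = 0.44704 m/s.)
Convert to SI: F = 104.0 N, v = 11.0017 m/s
P = Fv = (104.0)(11.0017) = 1144.17 W = 1.144 kW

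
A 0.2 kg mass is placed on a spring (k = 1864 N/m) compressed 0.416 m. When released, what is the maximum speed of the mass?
½kx² = ½mv² ⇒ v = x√(k/m) = (0.416)√(1864/0.2) = 40.16 m/s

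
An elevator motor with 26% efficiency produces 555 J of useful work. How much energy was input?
W_in = W_out/η = 555/0.26 = 2135 J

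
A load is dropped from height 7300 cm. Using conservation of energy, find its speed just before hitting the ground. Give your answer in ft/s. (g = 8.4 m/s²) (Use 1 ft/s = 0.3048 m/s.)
Convert to SI: h = 73.0 m
mgh = ½mv² ⇒ v = √(2gh) = √(2·8.4·73.0) = 35.02 m/s = 114.9 ft/s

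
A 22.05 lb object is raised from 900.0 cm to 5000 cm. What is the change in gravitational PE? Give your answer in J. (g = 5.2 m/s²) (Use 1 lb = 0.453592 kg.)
Convert to SI: m = 10.0017 kg, Δh = 41.0 m
ΔPE = mgΔh = (10.0017)(5.2)(41.0) = 2132 J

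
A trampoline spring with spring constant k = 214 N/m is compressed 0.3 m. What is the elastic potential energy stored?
PE = ½kx² = ½(214)(0.3)² = 9.63 J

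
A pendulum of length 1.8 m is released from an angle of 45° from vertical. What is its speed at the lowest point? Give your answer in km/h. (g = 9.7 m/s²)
h = L(1 − cosθ) = 1.8(1 − cos45°) = 0.527208 m
v = √(2gh) = √(2·9.7·0.527208) = 3.1981 m/s = 11.51 km/h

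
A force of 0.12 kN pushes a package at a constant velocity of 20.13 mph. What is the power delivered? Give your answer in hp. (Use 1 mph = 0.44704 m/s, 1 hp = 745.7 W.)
Convert to SI: F = 120.0 N, v = 8.99892 m/s
P = Fv = (120.0)(8.99892) = 1079.87 W = 1.448 hp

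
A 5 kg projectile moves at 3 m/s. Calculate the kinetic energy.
KE = ½mv² = ½(5)(3)² = 22.5 J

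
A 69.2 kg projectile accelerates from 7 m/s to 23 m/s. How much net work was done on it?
W = ΔKE = ½m(v₂² − v₁²) = ½(69.2)(23² − 7²) = 16608.0 J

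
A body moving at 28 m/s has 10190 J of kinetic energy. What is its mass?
m = 2·KE/v² = 2·10190/(28)² = 25.99 kg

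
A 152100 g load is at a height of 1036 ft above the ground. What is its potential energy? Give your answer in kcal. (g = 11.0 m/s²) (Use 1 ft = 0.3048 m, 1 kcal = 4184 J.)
Convert to SI: m = 152.1 kg, h = 315.773 m
PE = mgh = (152.1)(11.0)(315.773) = 528319 J = 126.3 kcal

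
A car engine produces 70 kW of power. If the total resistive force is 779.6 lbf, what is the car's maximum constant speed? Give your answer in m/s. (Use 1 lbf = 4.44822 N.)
Convert to SI: F = 3467.83 N
P = Fv ⇒ v = P/F = 70000 W/3467.83 N = 20.19 m/s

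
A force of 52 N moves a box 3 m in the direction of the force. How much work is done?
W = F·d = (52)(3) = 156.0 J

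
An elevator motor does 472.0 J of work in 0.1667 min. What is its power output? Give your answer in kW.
Convert to SI: W = 472.0 J, t = 10.002 s
P = W/t = 472.0/10.002 = 47.1906 W = 0.04719 kW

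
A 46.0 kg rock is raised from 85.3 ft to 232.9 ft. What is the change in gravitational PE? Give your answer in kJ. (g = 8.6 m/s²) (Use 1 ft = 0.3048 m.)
Convert to SI: m = 46.0 kg, Δh = 44.9885 m
ΔPE = mgΔh = (46.0)(8.6)(44.9885) = 17797.4 J = 17.8 kJ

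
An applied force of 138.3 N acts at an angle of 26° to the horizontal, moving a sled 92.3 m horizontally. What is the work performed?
W = F·d·cosθ = (138.3)(92.3)cos(26°) = 11470 J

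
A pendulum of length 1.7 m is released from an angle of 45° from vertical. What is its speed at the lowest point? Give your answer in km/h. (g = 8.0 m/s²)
h = L(1 − cosθ) = 1.7(1 − cos45°) = 0.497918 m
v = √(2gh) = √(2·8.0·0.497918) = 2.82253 m/s = 10.16 km/h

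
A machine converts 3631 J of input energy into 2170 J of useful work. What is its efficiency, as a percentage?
η = W_out/W_in = 2170/3631 = 59.76%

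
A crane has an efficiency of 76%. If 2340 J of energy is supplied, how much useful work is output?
W_out = η·W_in = 0.76·2340 = 1778.4 J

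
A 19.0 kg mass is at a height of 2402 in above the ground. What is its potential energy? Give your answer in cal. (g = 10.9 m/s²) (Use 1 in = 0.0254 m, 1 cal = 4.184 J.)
Convert to SI: m = 19.0 kg, h = 61.0108 m
PE = mgh = (19.0)(10.9)(61.0108) = 12635.3 J = 3020 cal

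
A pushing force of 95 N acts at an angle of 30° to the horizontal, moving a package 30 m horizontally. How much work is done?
W = F·d·cosθ = (95)(30)cos(30°) = 2468 J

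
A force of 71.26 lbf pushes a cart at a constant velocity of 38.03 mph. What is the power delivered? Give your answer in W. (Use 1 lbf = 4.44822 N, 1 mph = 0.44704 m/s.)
Convert to SI: F = 316.98 N, v = 17.0009 m/s
P = Fv = (316.98)(17.0009) = 5389 W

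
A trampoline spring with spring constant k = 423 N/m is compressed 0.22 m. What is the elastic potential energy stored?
PE = ½kx² = ½(423)(0.22)² = 10.24 J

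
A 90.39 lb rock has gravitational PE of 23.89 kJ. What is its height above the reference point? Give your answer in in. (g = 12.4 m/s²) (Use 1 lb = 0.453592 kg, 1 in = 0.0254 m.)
Convert to SI: m = 41.0002 kg, PE = 23890.0 J
h = PE/(mg) = 23890.0/(41.0002·12.4) = 46.9904 m = 1850 in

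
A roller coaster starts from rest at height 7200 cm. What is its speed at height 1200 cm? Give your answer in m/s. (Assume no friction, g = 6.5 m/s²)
Convert to SI: h₁−h₂ = 60.0 m
mgh₁ = mgh₂ + ½mv² ⇒ v = √(2g(h₁−h₂)) = √(2·6.5·60.0) = 27.93 m/s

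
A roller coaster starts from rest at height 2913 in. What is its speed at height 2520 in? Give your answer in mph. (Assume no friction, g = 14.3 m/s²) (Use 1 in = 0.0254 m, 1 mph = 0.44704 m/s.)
Convert to SI: h₁−h₂ = 9.9822 m
mgh₁ = mgh₂ + ½mv² ⇒ v = √(2g(h₁−h₂)) = √(2·14.3·9.9822) = 16.8965 m/s = 37.8 mph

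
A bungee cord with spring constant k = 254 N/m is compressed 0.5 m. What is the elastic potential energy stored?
PE = ½kx² = ½(254)(0.5)² = 31.75 J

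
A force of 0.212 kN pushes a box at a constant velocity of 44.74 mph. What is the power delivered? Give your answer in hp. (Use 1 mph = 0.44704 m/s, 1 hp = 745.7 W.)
Convert to SI: F = 212.0 N, v = 20.0006 m/s
P = Fv = (212.0)(20.0006) = 4240.12 W = 5.686 hp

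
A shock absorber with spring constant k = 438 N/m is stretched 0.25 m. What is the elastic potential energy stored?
PE = ½kx² = ½(438)(0.25)² = 13.69 J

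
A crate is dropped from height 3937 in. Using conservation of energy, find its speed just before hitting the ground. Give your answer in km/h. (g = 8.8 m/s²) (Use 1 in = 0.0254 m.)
Convert to SI: h = 99.9998 m
mgh = ½mv² ⇒ v = √(2gh) = √(2·8.8·99.9998) = 41.9523 m/s = 151.0 km/h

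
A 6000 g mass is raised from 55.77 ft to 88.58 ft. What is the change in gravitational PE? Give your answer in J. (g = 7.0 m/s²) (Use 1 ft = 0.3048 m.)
Convert to SI: m = 6.0 kg, Δh = 10.0005 m
ΔPE = mgΔh = (6.0)(7.0)(10.0005) = 420.0 J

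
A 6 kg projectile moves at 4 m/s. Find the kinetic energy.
KE = ½mv² = ½(6)(4)² = 48.0 J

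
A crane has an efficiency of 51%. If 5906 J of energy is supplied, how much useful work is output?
W_out = η·W_in = 0.51·5906 = 3012.06 J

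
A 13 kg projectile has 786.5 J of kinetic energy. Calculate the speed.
v = √(2·KE/m) = √(2·786.5/13) = 11.0 m/s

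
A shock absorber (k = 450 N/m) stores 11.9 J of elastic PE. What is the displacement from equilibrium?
x = √(2·PE/k) = √(2·11.9/450) = 0.23 m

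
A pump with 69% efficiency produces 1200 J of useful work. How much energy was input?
W_in = W_out/η = 1200/0.69 = 1739 J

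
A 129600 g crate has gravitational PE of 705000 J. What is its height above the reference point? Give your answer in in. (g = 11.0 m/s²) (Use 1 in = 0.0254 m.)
Convert to SI: m = 129.6 kg, PE = 705000 J
h = PE/(mg) = 705000/(129.6·11.0) = 494.529 m = 19470 in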